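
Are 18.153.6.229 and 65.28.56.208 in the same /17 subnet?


Mask: 255.255.128.0
18.153.6.229 AND mask = 18.153.0.0
65.28.56.208 AND mask = 65.28.0.0
No, different subnets (18.153.0.0 vs 65.28.0.0)


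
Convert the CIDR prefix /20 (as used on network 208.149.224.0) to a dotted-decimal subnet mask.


/20 means 20 network bits, 12 host bits
Binary: 11111111111111111111000000000000
Mask: 255.255.240.0


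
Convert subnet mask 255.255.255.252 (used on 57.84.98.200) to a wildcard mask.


Subnet mask: 255.255.255.252
Wildcard = 255.255.255.255 - subnet mask
255 - 255 = 0
255 - 255 = 0
255 - 255 = 0
255 - 252 = 3
Wildcard: 0.0.0.3


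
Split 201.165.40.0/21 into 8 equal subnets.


New prefix = 21 + 3 = 24
Each subnet has 256 addresses
  201.165.40.0/24
  201.165.41.0/24
  201.165.42.0/24
  201.165.43.0/24
  201.165.44.0/24
  201.165.45.0/24
  201.165.46.0/24
  201.165.47.0/24
Subnets: 201.165.40.0/24, 201.165.41.0/24, 201.165.42.0/24, 201.165.43.0/24, 201.165.44.0/24, 201.165.45.0/24, 201.165.46.0/24, 201.165.47.0/24


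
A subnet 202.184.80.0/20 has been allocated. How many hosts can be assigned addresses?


Host bits = 32 - 20 = 12
Total addresses = 2^12 = 4096
Usable = total - 2 (network and broadcast)
Usable hosts: 4094


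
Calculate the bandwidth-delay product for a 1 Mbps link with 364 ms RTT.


BDP = bandwidth * RTT
= 1 Mbps * 364 ms
= 1 * 1e6 * 364 / 1000 bits
= 364000 bits
= 45500 bytes
= 44.4336 KB
BDP = 364000 bits (45500 bytes)


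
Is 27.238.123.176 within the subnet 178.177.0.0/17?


Subnet network: 178.177.0.0
Test IP AND mask: 27.238.0.0
No, 27.238.123.176 is not in 178.177.0.0/17


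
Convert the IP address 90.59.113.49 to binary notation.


90 = 01011010
59 = 00111011
113 = 01110001
49 = 00110001
Binary: 01011010.00111011.01110001.00110001


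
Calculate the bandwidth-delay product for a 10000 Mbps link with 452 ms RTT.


BDP = bandwidth * RTT
= 10000 Mbps * 452 ms
= 10000 * 1e6 * 452 / 1000 bits
= 4520000000 bits
= 565000000 bytes
= 551757.8125 KB
BDP = 4520000000 bits (565000000 bytes)


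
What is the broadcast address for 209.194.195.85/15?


Network: 209.194.0.0/15
Host bits = 17
Set all host bits to 1:
Broadcast: 209.195.255.255


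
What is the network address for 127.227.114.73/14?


IP:   01111111.11100011.01110010.01001001
Mask: 11111111.11111100.00000000.00000000
AND operation:
Net:  01111111.11100000.00000000.00000000
Network: 127.224.0.0/14


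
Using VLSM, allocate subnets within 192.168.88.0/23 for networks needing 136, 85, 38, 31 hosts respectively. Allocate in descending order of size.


136 hosts -> /24 (254 usable): 192.168.88.0/24
85 hosts -> /25 (126 usable): 192.168.89.0/25
38 hosts -> /26 (62 usable): 192.168.89.128/26
31 hosts -> /26 (62 usable): 192.168.89.192/26
Allocation: 192.168.88.0/24 (136 hosts, 254 usable); 192.168.89.0/25 (85 hosts, 126 usable); 192.168.89.128/26 (38 hosts, 62 usable); 192.168.89.192/26 (31 hosts, 62 usable)


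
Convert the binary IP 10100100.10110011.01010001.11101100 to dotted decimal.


10100100 = 164
10110011 = 179
01010001 = 81
11101100 = 236
IP: 164.179.81.236


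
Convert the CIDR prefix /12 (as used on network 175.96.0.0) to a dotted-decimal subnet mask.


/12 means 12 network bits, 20 host bits
Binary: 11111111111100000000000000000000
Mask: 255.240.0.0


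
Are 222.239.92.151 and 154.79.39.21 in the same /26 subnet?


Mask: 255.255.255.192
222.239.92.151 AND mask = 222.239.92.128
154.79.39.21 AND mask = 154.79.39.0
No, different subnets (222.239.92.128 vs 154.79.39.0)


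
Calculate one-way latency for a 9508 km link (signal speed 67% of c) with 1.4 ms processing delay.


Speed = 0.67 * 3e5 km/s = 201000 km/s
Propagation delay = 9508 / 201000 = 0.0473 s = 47.3035 ms
Processing delay = 1.4 ms
Total one-way latency = 48.7035 ms


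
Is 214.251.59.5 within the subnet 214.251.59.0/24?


Subnet network: 214.251.59.0
Test IP AND mask: 214.251.59.0
Yes, 214.251.59.5 is in 214.251.59.0/24


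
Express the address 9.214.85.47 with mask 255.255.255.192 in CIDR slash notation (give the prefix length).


Binary: 11111111.11111111.11111111.11000000
Count leading 1s
Prefix: /26


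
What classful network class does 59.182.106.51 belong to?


First octet: 59
Binary: 00111011
0xxxxxxx -> Class A (1-126)
Class A, default mask 255.0.0.0 (/8)


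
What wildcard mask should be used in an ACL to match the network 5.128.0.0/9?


Subnet mask: 255.128.0.0
Wildcard = 255.255.255.255 - subnet mask
255 - 255 = 0
255 - 128 = 127
255 - 0 = 255
255 - 0 = 255
Wildcard: 0.127.255.255


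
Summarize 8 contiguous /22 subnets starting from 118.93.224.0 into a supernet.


Original prefix: /22
Number of subnets: 8 = 2^3
New prefix = 22 - 3 = 19
Supernet: 118.93.224.0/19


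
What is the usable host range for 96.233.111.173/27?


Network: 96.233.111.160
Broadcast: 96.233.111.191
First usable = network + 1
Last usable = broadcast - 1
Range: 96.233.111.161 to 96.233.111.190


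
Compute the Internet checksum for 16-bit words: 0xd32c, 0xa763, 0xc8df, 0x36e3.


Sum all words (with carry folding):
+ 0xd32c = 0xd32c
+ 0xa763 = 0x7a90
+ 0xc8df = 0x4370
+ 0x36e3 = 0x7a53
One's complement: ~0x7a53
Checksum = 0x85ac


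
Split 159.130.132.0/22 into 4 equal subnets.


New prefix = 22 + 2 = 24
Each subnet has 256 addresses
  159.130.132.0/24
  159.130.133.0/24
  159.130.134.0/24
  159.130.135.0/24
Subnets: 159.130.132.0/24, 159.130.133.0/24, 159.130.134.0/24, 159.130.135.0/24


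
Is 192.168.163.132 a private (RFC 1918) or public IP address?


RFC 1918 private ranges:
  10.0.0.0/8 (10.0.0.0 - 10.255.255.255)
  172.16.0.0/12 (172.16.0.0 - 172.31.255.255)
  192.168.0.0/16 (192.168.0.0 - 192.168.255.255)
Private (in 192.168.0.0/16)


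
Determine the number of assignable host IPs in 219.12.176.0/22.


Host bits = 32 - 22 = 10
Total addresses = 2^10 = 1024
Usable = total - 2 (network and broadcast)
Usable hosts: 1022


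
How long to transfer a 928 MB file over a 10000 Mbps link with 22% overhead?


Effective throughput = 10000 * (1 - 22/100) = 7800 Mbps
File size in Mb = 928 * 8 = 7424 Mb
Time = 7424 / 7800
Time = 0.9518 seconds


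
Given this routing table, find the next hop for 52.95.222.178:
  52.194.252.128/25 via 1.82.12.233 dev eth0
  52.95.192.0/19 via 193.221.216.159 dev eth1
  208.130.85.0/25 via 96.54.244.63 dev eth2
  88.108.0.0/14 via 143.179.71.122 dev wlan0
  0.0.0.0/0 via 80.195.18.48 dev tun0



Longest prefix match for 52.95.222.178:
  /25 52.194.252.128: no
  /19 52.95.192.0: MATCH
  /25 208.130.85.0: no
  /14 88.108.0.0: no
  /0 0.0.0.0: MATCH
Selected: next-hop 193.221.216.159 via eth1 (matched /19)


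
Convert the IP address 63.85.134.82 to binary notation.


63 = 00111111
85 = 01010101
134 = 10000110
82 = 01010010
Binary: 00111111.01010101.10000110.01010010


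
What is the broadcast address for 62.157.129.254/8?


Network: 62.0.0.0/8
Host bits = 24
Set all host bits to 1:
Broadcast: 62.255.255.255


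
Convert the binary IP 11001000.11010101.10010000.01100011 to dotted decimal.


11001000 = 200
11010101 = 213
10010000 = 144
01100011 = 99
IP: 200.213.144.99


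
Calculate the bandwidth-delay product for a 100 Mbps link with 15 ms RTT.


BDP = bandwidth * RTT
= 100 Mbps * 15 ms
= 100 * 1e6 * 15 / 1000 bits
= 1500000 bits
= 187500 bytes
= 183.1055 KB
BDP = 1500000 bits (187500 bytes)


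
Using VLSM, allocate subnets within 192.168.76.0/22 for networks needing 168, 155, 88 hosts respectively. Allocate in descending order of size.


168 hosts -> /24 (254 usable): 192.168.76.0/24
155 hosts -> /24 (254 usable): 192.168.77.0/24
88 hosts -> /25 (126 usable): 192.168.78.0/25
Allocation: 192.168.76.0/24 (168 hosts, 254 usable); 192.168.77.0/24 (155 hosts, 254 usable); 192.168.78.0/25 (88 hosts, 126 usable)


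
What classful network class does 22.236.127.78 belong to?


First octet: 22
Binary: 00010110
0xxxxxxx -> Class A (1-126)
Class A, default mask 255.0.0.0 (/8)


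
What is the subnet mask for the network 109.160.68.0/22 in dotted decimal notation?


/22 means 22 network bits, 10 host bits
Binary: 11111111111111111111110000000000
Mask: 255.255.252.0


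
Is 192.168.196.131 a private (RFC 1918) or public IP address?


RFC 1918 private ranges:
  10.0.0.0/8 (10.0.0.0 - 10.255.255.255)
  172.16.0.0/12 (172.16.0.0 - 172.31.255.255)
  192.168.0.0/16 (192.168.0.0 - 192.168.255.255)
Private (in 192.168.0.0/16)


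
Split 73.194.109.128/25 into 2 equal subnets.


New prefix = 25 + 1 = 26
Each subnet has 64 addresses
  73.194.109.128/26
  73.194.109.192/26
Subnets: 73.194.109.128/26, 73.194.109.192/26


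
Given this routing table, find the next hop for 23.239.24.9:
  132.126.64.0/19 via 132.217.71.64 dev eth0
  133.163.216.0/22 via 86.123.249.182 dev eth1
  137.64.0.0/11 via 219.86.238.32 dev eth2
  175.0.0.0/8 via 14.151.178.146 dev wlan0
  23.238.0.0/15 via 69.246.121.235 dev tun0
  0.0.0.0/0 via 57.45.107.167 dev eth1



Longest prefix match for 23.239.24.9:
  /19 132.126.64.0: no
  /22 133.163.216.0: no
  /11 137.64.0.0: no
  /8 175.0.0.0: no
  /15 23.238.0.0: MATCH
  /0 0.0.0.0: MATCH
Selected: next-hop 69.246.121.235 via tun0 (matched /15)


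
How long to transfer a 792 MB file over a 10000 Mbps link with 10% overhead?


Effective throughput = 10000 * (1 - 10/100) = 9000 Mbps
File size in Mb = 792 * 8 = 6336 Mb
Time = 6336 / 9000
Time = 0.704 seconds


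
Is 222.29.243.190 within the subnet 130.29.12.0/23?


Subnet network: 130.29.12.0
Test IP AND mask: 222.29.242.0
No, 222.29.243.190 is not in 130.29.12.0/23


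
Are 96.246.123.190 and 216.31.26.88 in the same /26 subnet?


Mask: 255.255.255.192
96.246.123.190 AND mask = 96.246.123.128
216.31.26.88 AND mask = 216.31.26.64
No, different subnets (96.246.123.128 vs 216.31.26.64)


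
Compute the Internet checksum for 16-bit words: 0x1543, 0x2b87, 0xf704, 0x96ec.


Sum all words (with carry folding):
+ 0x1543 = 0x1543
+ 0x2b87 = 0x40ca
+ 0xf704 = 0x37cf
+ 0x96ec = 0xcebb
One's complement: ~0xcebb
Checksum = 0x3144


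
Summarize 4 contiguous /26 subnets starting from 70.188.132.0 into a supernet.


Original prefix: /26
Number of subnets: 4 = 2^2
New prefix = 26 - 2 = 24
Supernet: 70.188.132.0/24


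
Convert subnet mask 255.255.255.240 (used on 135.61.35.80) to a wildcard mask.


Subnet mask: 255.255.255.240
Wildcard = 255.255.255.255 - subnet mask
255 - 255 = 0
255 - 255 = 0
255 - 255 = 0
255 - 240 = 15
Wildcard: 0.0.0.15


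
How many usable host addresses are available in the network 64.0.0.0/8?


Host bits = 32 - 8 = 24
Total addresses = 2^24 = 16777216
Usable = total - 2 (network and broadcast)
Usable hosts: 16777214


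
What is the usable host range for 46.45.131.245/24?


Network: 46.45.131.0
Broadcast: 46.45.131.255
First usable = network + 1
Last usable = broadcast - 1
Range: 46.45.131.1 to 46.45.131.254


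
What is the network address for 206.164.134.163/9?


IP:   11001110.10100100.10000110.10100011
Mask: 11111111.10000000.00000000.00000000
AND operation:
Net:  11001110.10000000.00000000.00000000
Network: 206.128.0.0/9


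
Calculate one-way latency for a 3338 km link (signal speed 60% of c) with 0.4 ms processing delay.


Speed = 0.6 * 3e5 km/s = 180000 km/s
Propagation delay = 3338 / 180000 = 0.0185 s = 18.5444 ms
Processing delay = 0.4 ms
Total one-way latency = 18.9444 ms


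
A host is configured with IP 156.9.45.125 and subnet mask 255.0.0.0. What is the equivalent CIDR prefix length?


Binary: 11111111.00000000.00000000.00000000
Count leading 1s
Prefix: /8


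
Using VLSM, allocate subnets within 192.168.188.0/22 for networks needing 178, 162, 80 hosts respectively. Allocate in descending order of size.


178 hosts -> /24 (254 usable): 192.168.188.0/24
162 hosts -> /24 (254 usable): 192.168.189.0/24
80 hosts -> /25 (126 usable): 192.168.190.0/25
Allocation: 192.168.188.0/24 (178 hosts, 254 usable); 192.168.189.0/24 (162 hosts, 254 usable); 192.168.190.0/25 (80 hosts, 126 usable)


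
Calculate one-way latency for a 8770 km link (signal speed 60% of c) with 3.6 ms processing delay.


Speed = 0.6 * 3e5 km/s = 180000 km/s
Propagation delay = 8770 / 180000 = 0.0487 s = 48.7222 ms
Processing delay = 3.6 ms
Total one-way latency = 52.3222 ms


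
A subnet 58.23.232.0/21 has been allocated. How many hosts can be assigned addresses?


Host bits = 32 - 21 = 11
Total addresses = 2^11 = 2048
Usable = total - 2 (network and broadcast)
Usable hosts: 2046


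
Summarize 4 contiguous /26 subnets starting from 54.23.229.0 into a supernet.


Original prefix: /26
Number of subnets: 4 = 2^2
New prefix = 26 - 2 = 24
Supernet: 54.23.229.0/24


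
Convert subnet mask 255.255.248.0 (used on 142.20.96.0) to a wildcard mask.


Subnet mask: 255.255.248.0
Wildcard = 255.255.255.255 - subnet mask
255 - 255 = 0
255 - 255 = 0
255 - 248 = 7
255 - 0 = 255
Wildcard: 0.0.7.255


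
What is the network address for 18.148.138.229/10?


IP:   00010010.10010100.10001010.11100101
Mask: 11111111.11000000.00000000.00000000
AND operation:
Net:  00010010.10000000.00000000.00000000
Network: 18.128.0.0/10


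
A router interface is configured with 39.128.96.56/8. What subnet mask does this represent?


/8 means 8 network bits, 24 host bits
Binary: 11111111000000000000000000000000
Mask: 255.0.0.0


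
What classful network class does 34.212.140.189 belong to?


First octet: 34
Binary: 00100010
0xxxxxxx -> Class A (1-126)
Class A, default mask 255.0.0.0 (/8)


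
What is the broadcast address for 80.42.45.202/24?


Network: 80.42.45.0/24
Host bits = 8
Set all host bits to 1:
Broadcast: 80.42.45.255


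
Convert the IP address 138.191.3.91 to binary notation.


138 = 10001010
191 = 10111111
3 = 00000011
91 = 01011011
Binary: 10001010.10111111.00000011.01011011


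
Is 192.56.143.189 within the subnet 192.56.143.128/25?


Subnet network: 192.56.143.128
Test IP AND mask: 192.56.143.128
Yes, 192.56.143.189 is in 192.56.143.128/25


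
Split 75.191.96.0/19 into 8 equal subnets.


New prefix = 19 + 3 = 22
Each subnet has 1024 addresses
  75.191.96.0/22
  75.191.100.0/22
  75.191.104.0/22
  75.191.108.0/22
  75.191.112.0/22
  75.191.116.0/22
  75.191.120.0/22
  75.191.124.0/22
Subnets: 75.191.96.0/22, 75.191.100.0/22, 75.191.104.0/22, 75.191.108.0/22, 75.191.112.0/22, 75.191.116.0/22, 75.191.120.0/22, 75.191.124.0/22


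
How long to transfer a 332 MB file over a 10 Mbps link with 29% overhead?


Effective throughput = 10 * (1 - 29/100) = 7.1 Mbps
File size in Mb = 332 * 8 = 2656 Mb
Time = 2656 / 7.1
Time = 374.0845 seconds


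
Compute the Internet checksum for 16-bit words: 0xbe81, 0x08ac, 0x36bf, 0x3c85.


Sum all words (with carry folding):
+ 0xbe81 = 0xbe81
+ 0x08ac = 0xc72d
+ 0x36bf = 0xfdec
+ 0x3c85 = 0x3a72
One's complement: ~0x3a72
Checksum = 0xc58d


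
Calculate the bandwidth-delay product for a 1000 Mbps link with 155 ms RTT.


BDP = bandwidth * RTT
= 1000 Mbps * 155 ms
= 1000 * 1e6 * 155 / 1000 bits
= 155000000 bits
= 19375000 bytes
= 18920.8984 KB
BDP = 155000000 bits (19375000 bytes)


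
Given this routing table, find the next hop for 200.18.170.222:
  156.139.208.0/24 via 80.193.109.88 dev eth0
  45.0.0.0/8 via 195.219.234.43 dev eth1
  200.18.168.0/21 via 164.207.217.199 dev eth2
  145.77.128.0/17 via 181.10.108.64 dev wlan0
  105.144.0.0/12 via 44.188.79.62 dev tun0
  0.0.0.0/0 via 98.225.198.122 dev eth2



Longest prefix match for 200.18.170.222:
  /24 156.139.208.0: no
  /8 45.0.0.0: no
  /21 200.18.168.0: MATCH
  /17 145.77.128.0: no
  /12 105.144.0.0: no
  /0 0.0.0.0: MATCH
Selected: next-hop 164.207.217.199 via eth2 (matched /21)


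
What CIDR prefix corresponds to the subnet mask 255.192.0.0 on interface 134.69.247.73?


Binary: 11111111.11000000.00000000.00000000
Count leading 1s
Prefix: /10


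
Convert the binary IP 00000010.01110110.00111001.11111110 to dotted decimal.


00000010 = 2
01110110 = 118
00111001 = 57
11111110 = 254
IP: 2.118.57.254


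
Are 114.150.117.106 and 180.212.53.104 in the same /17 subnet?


Mask: 255.255.128.0
114.150.117.106 AND mask = 114.150.0.0
180.212.53.104 AND mask = 180.212.0.0
No, different subnets (114.150.0.0 vs 180.212.0.0)


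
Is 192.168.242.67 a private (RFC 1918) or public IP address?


RFC 1918 private ranges:
  10.0.0.0/8 (10.0.0.0 - 10.255.255.255)
  172.16.0.0/12 (172.16.0.0 - 172.31.255.255)
  192.168.0.0/16 (192.168.0.0 - 192.168.255.255)
Private (in 192.168.0.0/16)


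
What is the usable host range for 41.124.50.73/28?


Network: 41.124.50.64
Broadcast: 41.124.50.79
First usable = network + 1
Last usable = broadcast - 1
Range: 41.124.50.65 to 41.124.50.78


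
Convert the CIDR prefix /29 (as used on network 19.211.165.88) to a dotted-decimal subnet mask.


/29 means 29 network bits, 3 host bits
Binary: 11111111111111111111111111111000
Mask: 255.255.255.248


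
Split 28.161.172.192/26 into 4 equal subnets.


New prefix = 26 + 2 = 28
Each subnet has 16 addresses
  28.161.172.192/28
  28.161.172.208/28
  28.161.172.224/28
  28.161.172.240/28
Subnets: 28.161.172.192/28, 28.161.172.208/28, 28.161.172.224/28, 28.161.172.240/28


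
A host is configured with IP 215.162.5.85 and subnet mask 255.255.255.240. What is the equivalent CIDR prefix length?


Binary: 11111111.11111111.11111111.11110000
Count leading 1s
Prefix: /28


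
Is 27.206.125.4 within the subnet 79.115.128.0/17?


Subnet network: 79.115.128.0
Test IP AND mask: 27.206.0.0
No, 27.206.125.4 is not in 79.115.128.0/17


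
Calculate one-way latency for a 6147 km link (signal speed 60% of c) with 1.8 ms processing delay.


Speed = 0.6 * 3e5 km/s = 180000 km/s
Propagation delay = 6147 / 180000 = 0.0341 s = 34.15 ms
Processing delay = 1.8 ms
Total one-way latency = 35.95 ms


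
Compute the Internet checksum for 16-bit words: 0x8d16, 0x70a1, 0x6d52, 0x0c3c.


Sum all words (with carry folding):
+ 0x8d16 = 0x8d16
+ 0x70a1 = 0xfdb7
+ 0x6d52 = 0x6b0a
+ 0x0c3c = 0x7746
One's complement: ~0x7746
Checksum = 0x88b9


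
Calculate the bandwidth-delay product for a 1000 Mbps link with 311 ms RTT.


BDP = bandwidth * RTT
= 1000 Mbps * 311 ms
= 1000 * 1e6 * 311 / 1000 bits
= 311000000 bits
= 38875000 bytes
= 37963.8672 KB
BDP = 311000000 bits (38875000 bytes)


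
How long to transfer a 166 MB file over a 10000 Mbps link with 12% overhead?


Effective throughput = 10000 * (1 - 12/100) = 8800 Mbps
File size in Mb = 166 * 8 = 1328 Mb
Time = 1328 / 8800
Time = 0.1509 seconds


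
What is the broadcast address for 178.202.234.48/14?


Network: 178.200.0.0/14
Host bits = 18
Set all host bits to 1:
Broadcast: 178.203.255.255


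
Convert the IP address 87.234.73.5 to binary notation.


87 = 01010111
234 = 11101010
73 = 01001001
5 = 00000101
Binary: 01010111.11101010.01001001.00000101


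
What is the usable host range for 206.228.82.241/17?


Network: 206.228.0.0
Broadcast: 206.228.127.255
First usable = network + 1
Last usable = broadcast - 1
Range: 206.228.0.1 to 206.228.127.254


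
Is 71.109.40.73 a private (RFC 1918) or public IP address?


RFC 1918 private ranges:
  10.0.0.0/8 (10.0.0.0 - 10.255.255.255)
  172.16.0.0/12 (172.16.0.0 - 172.31.255.255)
  192.168.0.0/16 (192.168.0.0 - 192.168.255.255)
Public (not in any RFC 1918 range)


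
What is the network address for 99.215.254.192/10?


IP:   01100011.11010111.11111110.11000000
Mask: 11111111.11000000.00000000.00000000
AND operation:
Net:  01100011.11000000.00000000.00000000
Network: 99.192.0.0/10


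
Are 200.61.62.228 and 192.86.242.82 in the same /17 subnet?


Mask: 255.255.128.0
200.61.62.228 AND mask = 200.61.0.0
192.86.242.82 AND mask = 192.86.128.0
No, different subnets (200.61.0.0 vs 192.86.128.0)


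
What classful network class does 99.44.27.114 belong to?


First octet: 99
Binary: 01100011
0xxxxxxx -> Class A (1-126)
Class A, default mask 255.0.0.0 (/8)


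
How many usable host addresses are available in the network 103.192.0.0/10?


Host bits = 32 - 10 = 22
Total addresses = 2^22 = 4194304
Usable = total - 2 (network and broadcast)
Usable hosts: 4194302


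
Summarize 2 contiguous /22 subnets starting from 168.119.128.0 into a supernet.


Original prefix: /22
Number of subnets: 2 = 2^1
New prefix = 22 - 1 = 21
Supernet: 168.119.128.0/21


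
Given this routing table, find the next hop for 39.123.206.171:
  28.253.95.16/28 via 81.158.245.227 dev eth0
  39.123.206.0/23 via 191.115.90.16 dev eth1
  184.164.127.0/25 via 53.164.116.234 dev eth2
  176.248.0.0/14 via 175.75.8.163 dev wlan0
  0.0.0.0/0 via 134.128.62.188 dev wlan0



Longest prefix match for 39.123.206.171:
  /28 28.253.95.16: no
  /23 39.123.206.0: MATCH
  /25 184.164.127.0: no
  /14 176.248.0.0: no
  /0 0.0.0.0: MATCH
Selected: next-hop 191.115.90.16 via eth1 (matched /23)


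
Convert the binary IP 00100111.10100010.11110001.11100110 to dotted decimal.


00100111 = 39
10100010 = 162
11110001 = 241
11100110 = 230
IP: 39.162.241.230


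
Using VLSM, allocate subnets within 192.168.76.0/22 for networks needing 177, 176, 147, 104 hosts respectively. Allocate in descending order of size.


177 hosts -> /24 (254 usable): 192.168.76.0/24
176 hosts -> /24 (254 usable): 192.168.77.0/24
147 hosts -> /24 (254 usable): 192.168.78.0/24
104 hosts -> /25 (126 usable): 192.168.79.0/25
Allocation: 192.168.76.0/24 (177 hosts, 254 usable); 192.168.77.0/24 (176 hosts, 254 usable); 192.168.78.0/24 (147 hosts, 254 usable); 192.168.79.0/25 (104 hosts, 126 usable)


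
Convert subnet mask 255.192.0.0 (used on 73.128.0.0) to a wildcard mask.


Subnet mask: 255.192.0.0
Wildcard = 255.255.255.255 - subnet mask
255 - 255 = 0
255 - 192 = 63
255 - 0 = 255
255 - 0 = 255
Wildcard: 0.63.255.255


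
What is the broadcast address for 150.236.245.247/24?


Network: 150.236.245.0/24
Host bits = 8
Set all host bits to 1:
Broadcast: 150.236.245.255


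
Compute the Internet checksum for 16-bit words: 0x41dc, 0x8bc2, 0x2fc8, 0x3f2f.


Sum all words (with carry folding):
+ 0x41dc = 0x41dc
+ 0x8bc2 = 0xcd9e
+ 0x2fc8 = 0xfd66
+ 0x3f2f = 0x3c96
One's complement: ~0x3c96
Checksum = 0xc369


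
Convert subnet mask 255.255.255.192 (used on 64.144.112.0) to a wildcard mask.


Subnet mask: 255.255.255.192
Wildcard = 255.255.255.255 - subnet mask
255 - 255 = 0
255 - 255 = 0
255 - 255 = 0
255 - 192 = 63
Wildcard: 0.0.0.63


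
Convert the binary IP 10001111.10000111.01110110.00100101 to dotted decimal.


10001111 = 143
10000111 = 135
01110110 = 118
00100101 = 37
IP: 143.135.118.37


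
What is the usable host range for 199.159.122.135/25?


Network: 199.159.122.128
Broadcast: 199.159.122.255
First usable = network + 1
Last usable = broadcast - 1
Range: 199.159.122.129 to 199.159.122.254


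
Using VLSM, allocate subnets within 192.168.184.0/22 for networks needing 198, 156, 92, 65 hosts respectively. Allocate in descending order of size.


198 hosts -> /24 (254 usable): 192.168.184.0/24
156 hosts -> /24 (254 usable): 192.168.185.0/24
92 hosts -> /25 (126 usable): 192.168.186.0/25
65 hosts -> /25 (126 usable): 192.168.186.128/25
Allocation: 192.168.184.0/24 (198 hosts, 254 usable); 192.168.185.0/24 (156 hosts, 254 usable); 192.168.186.0/25 (92 hosts, 126 usable); 192.168.186.128/25 (65 hosts, 126 usable)


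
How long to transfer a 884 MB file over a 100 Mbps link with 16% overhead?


Effective throughput = 100 * (1 - 16/100) = 84 Mbps
File size in Mb = 884 * 8 = 7072 Mb
Time = 7072 / 84
Time = 84.1905 seconds


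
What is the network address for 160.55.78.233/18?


IP:   10100000.00110111.01001110.11101001
Mask: 11111111.11111111.11000000.00000000
AND operation:
Net:  10100000.00110111.01000000.00000000
Network: 160.55.64.0/18


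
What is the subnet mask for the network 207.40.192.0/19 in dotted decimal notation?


/19 means 19 network bits, 13 host bits
Binary: 11111111111111111110000000000000
Mask: 255.255.224.0


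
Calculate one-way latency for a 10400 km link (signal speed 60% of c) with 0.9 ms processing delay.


Speed = 0.6 * 3e5 km/s = 180000 km/s
Propagation delay = 10400 / 180000 = 0.0578 s = 57.7778 ms
Processing delay = 0.9 ms
Total one-way latency = 58.6778 ms


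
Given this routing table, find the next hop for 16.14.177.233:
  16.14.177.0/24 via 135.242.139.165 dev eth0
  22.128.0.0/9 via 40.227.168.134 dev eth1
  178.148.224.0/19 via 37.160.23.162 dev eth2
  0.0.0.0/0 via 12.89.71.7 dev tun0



Longest prefix match for 16.14.177.233:
  /24 16.14.177.0: MATCH
  /9 22.128.0.0: no
  /19 178.148.224.0: no
  /0 0.0.0.0: MATCH
Selected: next-hop 135.242.139.165 via eth0 (matched /24)


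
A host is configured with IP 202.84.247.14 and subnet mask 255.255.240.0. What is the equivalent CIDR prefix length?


Binary: 11111111.11111111.11110000.00000000
Count leading 1s
Prefix: /20


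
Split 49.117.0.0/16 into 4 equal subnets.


New prefix = 16 + 2 = 18
Each subnet has 16384 addresses
  49.117.0.0/18
  49.117.64.0/18
  49.117.128.0/18
  49.117.192.0/18
Subnets: 49.117.0.0/18, 49.117.64.0/18, 49.117.128.0/18, 49.117.192.0/18


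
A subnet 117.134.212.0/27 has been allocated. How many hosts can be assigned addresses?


Host bits = 32 - 27 = 5
Total addresses = 2^5 = 32
Usable = total - 2 (network and broadcast)
Usable hosts: 30


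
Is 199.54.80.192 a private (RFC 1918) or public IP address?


RFC 1918 private ranges:
  10.0.0.0/8 (10.0.0.0 - 10.255.255.255)
  172.16.0.0/12 (172.16.0.0 - 172.31.255.255)
  192.168.0.0/16 (192.168.0.0 - 192.168.255.255)
Public (not in any RFC 1918 range)


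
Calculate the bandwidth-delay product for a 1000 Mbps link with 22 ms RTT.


BDP = bandwidth * RTT
= 1000 Mbps * 22 ms
= 1000 * 1e6 * 22 / 1000 bits
= 22000000 bits
= 2750000 bytes
= 2685.5469 KB
BDP = 22000000 bits (2750000 bytes)


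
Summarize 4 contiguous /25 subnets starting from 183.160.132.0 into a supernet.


Original prefix: /25
Number of subnets: 4 = 2^2
New prefix = 25 - 2 = 23
Supernet: 183.160.132.0/23


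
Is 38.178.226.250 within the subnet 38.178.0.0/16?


Subnet network: 38.178.0.0
Test IP AND mask: 38.178.0.0
Yes, 38.178.226.250 is in 38.178.0.0/16


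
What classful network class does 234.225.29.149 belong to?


First octet: 234
Binary: 11101010
1110xxxx -> Class D (224-239)
Class D (multicast), default mask N/A


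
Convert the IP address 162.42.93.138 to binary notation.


162 = 10100010
42 = 00101010
93 = 01011101
138 = 10001010
Binary: 10100010.00101010.01011101.10001010


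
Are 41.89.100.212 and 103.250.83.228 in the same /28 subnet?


Mask: 255.255.255.240
41.89.100.212 AND mask = 41.89.100.208
103.250.83.228 AND mask = 103.250.83.224
No, different subnets (41.89.100.208 vs 103.250.83.224)


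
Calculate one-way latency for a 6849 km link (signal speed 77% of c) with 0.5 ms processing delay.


Speed = 0.77 * 3e5 km/s = 231000 km/s
Propagation delay = 6849 / 231000 = 0.0296 s = 29.6494 ms
Processing delay = 0.5 ms
Total one-way latency = 30.1494 ms


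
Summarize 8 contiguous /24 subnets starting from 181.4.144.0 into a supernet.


Original prefix: /24
Number of subnets: 8 = 2^3
New prefix = 24 - 3 = 21
Supernet: 181.4.144.0/21


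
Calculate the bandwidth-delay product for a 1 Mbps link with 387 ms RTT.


BDP = bandwidth * RTT
= 1 Mbps * 387 ms
= 1 * 1e6 * 387 / 1000 bits
= 387000 bits
= 48375 bytes
= 47.2412 KB
BDP = 387000 bits (48375 bytes)


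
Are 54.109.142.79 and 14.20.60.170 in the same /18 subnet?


Mask: 255.255.192.0
54.109.142.79 AND mask = 54.109.128.0
14.20.60.170 AND mask = 14.20.0.0
No, different subnets (54.109.128.0 vs 14.20.0.0)


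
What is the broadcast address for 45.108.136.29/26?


Network: 45.108.136.0/26
Host bits = 6
Set all host bits to 1:
Broadcast: 45.108.136.63


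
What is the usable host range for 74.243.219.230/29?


Network: 74.243.219.224
Broadcast: 74.243.219.231
First usable = network + 1
Last usable = broadcast - 1
Range: 74.243.219.225 to 74.243.219.230


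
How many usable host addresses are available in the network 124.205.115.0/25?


Host bits = 32 - 25 = 7
Total addresses = 2^7 = 128
Usable = total - 2 (network and broadcast)
Usable hosts: 126


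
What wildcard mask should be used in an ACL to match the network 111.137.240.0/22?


Subnet mask: 255.255.252.0
Wildcard = 255.255.255.255 - subnet mask
255 - 255 = 0
255 - 255 = 0
255 - 252 = 3
255 - 0 = 255
Wildcard: 0.0.3.255


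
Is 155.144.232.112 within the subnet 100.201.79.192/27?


Subnet network: 100.201.79.192
Test IP AND mask: 155.144.232.96
No, 155.144.232.112 is not in 100.201.79.192/27


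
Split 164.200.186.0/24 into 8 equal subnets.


New prefix = 24 + 3 = 27
Each subnet has 32 addresses
  164.200.186.0/27
  164.200.186.32/27
  164.200.186.64/27
  164.200.186.96/27
  164.200.186.128/27
  164.200.186.160/27
  164.200.186.192/27
  164.200.186.224/27
Subnets: 164.200.186.0/27, 164.200.186.32/27, 164.200.186.64/27, 164.200.186.96/27, 164.200.186.128/27, 164.200.186.160/27, 164.200.186.192/27, 164.200.186.224/27


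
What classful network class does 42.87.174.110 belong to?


First octet: 42
Binary: 00101010
0xxxxxxx -> Class A (1-126)
Class A, default mask 255.0.0.0 (/8)


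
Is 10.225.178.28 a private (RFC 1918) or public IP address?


RFC 1918 private ranges:
  10.0.0.0/8 (10.0.0.0 - 10.255.255.255)
  172.16.0.0/12 (172.16.0.0 - 172.31.255.255)
  192.168.0.0/16 (192.168.0.0 - 192.168.255.255)
Private (in 10.0.0.0/8)


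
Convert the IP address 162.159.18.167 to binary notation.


162 = 10100010
159 = 10011111
18 = 00010010
167 = 10100111
Binary: 10100010.10011111.00010010.10100111


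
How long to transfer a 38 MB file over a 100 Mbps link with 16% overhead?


Effective throughput = 100 * (1 - 16/100) = 84 Mbps
File size in Mb = 38 * 8 = 304 Mb
Time = 304 / 84
Time = 3.619 seconds


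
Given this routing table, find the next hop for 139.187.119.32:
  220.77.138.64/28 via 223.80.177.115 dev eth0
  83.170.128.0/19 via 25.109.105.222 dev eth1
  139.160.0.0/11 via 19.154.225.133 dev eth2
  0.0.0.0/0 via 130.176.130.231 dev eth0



Longest prefix match for 139.187.119.32:
  /28 220.77.138.64: no
  /19 83.170.128.0: no
  /11 139.160.0.0: MATCH
  /0 0.0.0.0: MATCH
Selected: next-hop 19.154.225.133 via eth2 (matched /11)


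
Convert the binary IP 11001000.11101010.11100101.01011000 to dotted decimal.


11001000 = 200
11101010 = 234
11100101 = 229
01011000 = 88
IP: 200.234.229.88


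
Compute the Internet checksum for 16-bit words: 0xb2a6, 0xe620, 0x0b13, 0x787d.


Sum all words (with carry folding):
+ 0xb2a6 = 0xb2a6
+ 0xe620 = 0x98c7
+ 0x0b13 = 0xa3da
+ 0x787d = 0x1c58
One's complement: ~0x1c58
Checksum = 0xe3a7


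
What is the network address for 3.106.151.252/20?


IP:   00000011.01101010.10010111.11111100
Mask: 11111111.11111111.11110000.00000000
AND operation:
Net:  00000011.01101010.10010000.00000000
Network: 3.106.144.0/20


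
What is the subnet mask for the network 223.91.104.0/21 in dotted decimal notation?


/21 means 21 network bits, 11 host bits
Binary: 11111111111111111111100000000000
Mask: 255.255.248.0


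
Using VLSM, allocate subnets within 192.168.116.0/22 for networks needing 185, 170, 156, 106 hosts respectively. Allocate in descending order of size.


185 hosts -> /24 (254 usable): 192.168.116.0/24
170 hosts -> /24 (254 usable): 192.168.117.0/24
156 hosts -> /24 (254 usable): 192.168.118.0/24
106 hosts -> /25 (126 usable): 192.168.119.0/25
Allocation: 192.168.116.0/24 (185 hosts, 254 usable); 192.168.117.0/24 (170 hosts, 254 usable); 192.168.118.0/24 (156 hosts, 254 usable); 192.168.119.0/25 (106 hosts, 126 usable)


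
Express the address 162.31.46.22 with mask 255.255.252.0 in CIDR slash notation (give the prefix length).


Binary: 11111111.11111111.11111100.00000000
Count leading 1s
Prefix: /22


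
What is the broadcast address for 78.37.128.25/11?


Network: 78.32.0.0/11
Host bits = 21
Set all host bits to 1:
Broadcast: 78.63.255.255


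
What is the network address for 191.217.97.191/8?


IP:   10111111.11011001.01100001.10111111
Mask: 11111111.00000000.00000000.00000000
AND operation:
Net:  10111111.00000000.00000000.00000000
Network: 191.0.0.0/8


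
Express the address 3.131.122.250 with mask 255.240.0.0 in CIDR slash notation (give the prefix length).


Binary: 11111111.11110000.00000000.00000000
Count leading 1s
Prefix: /12


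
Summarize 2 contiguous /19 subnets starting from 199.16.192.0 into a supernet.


Original prefix: /19
Number of subnets: 2 = 2^1
New prefix = 19 - 1 = 18
Supernet: 199.16.192.0/18


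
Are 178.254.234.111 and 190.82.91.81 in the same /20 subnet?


Mask: 255.255.240.0
178.254.234.111 AND mask = 178.254.224.0
190.82.91.81 AND mask = 190.82.80.0
No, different subnets (178.254.224.0 vs 190.82.80.0)


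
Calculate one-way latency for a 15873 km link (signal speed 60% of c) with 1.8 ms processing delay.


Speed = 0.6 * 3e5 km/s = 180000 km/s
Propagation delay = 15873 / 180000 = 0.0882 s = 88.1833 ms
Processing delay = 1.8 ms
Total one-way latency = 89.9833 ms


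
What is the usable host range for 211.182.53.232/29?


Network: 211.182.53.232
Broadcast: 211.182.53.239
First usable = network + 1
Last usable = broadcast - 1
Range: 211.182.53.233 to 211.182.53.238


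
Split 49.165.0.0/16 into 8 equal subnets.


New prefix = 16 + 3 = 19
Each subnet has 8192 addresses
  49.165.0.0/19
  49.165.32.0/19
  49.165.64.0/19
  49.165.96.0/19
  49.165.128.0/19
  49.165.160.0/19
  49.165.192.0/19
  49.165.224.0/19
Subnets: 49.165.0.0/19, 49.165.32.0/19, 49.165.64.0/19, 49.165.96.0/19, 49.165.128.0/19, 49.165.160.0/19, 49.165.192.0/19, 49.165.224.0/19


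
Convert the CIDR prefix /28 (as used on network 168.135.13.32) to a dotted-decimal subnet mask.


/28 means 28 network bits, 4 host bits
Binary: 11111111111111111111111111110000
Mask: 255.255.255.240


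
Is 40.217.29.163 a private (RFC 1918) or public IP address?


RFC 1918 private ranges:
  10.0.0.0/8 (10.0.0.0 - 10.255.255.255)
  172.16.0.0/12 (172.16.0.0 - 172.31.255.255)
  192.168.0.0/16 (192.168.0.0 - 192.168.255.255)
Public (not in any RFC 1918 range)


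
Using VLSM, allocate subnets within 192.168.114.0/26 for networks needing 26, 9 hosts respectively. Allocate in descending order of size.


26 hosts -> /27 (30 usable): 192.168.114.0/27
9 hosts -> /28 (14 usable): 192.168.114.32/28
Allocation: 192.168.114.0/27 (26 hosts, 30 usable); 192.168.114.32/28 (9 hosts, 14 usable)


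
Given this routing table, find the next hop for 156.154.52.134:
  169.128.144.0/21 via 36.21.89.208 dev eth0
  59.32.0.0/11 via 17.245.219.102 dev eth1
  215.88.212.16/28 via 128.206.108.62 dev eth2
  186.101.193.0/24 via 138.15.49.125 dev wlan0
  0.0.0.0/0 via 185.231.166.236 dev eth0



Longest prefix match for 156.154.52.134:
  /21 169.128.144.0: no
  /11 59.32.0.0: no
  /28 215.88.212.16: no
  /24 186.101.193.0: no
  /0 0.0.0.0: MATCH
Selected: next-hop 185.231.166.236 via eth0 (matched /0)


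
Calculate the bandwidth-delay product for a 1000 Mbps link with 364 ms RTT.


BDP = bandwidth * RTT
= 1000 Mbps * 364 ms
= 1000 * 1e6 * 364 / 1000 bits
= 364000000 bits
= 45500000 bytes
= 44433.5938 KB
BDP = 364000000 bits (45500000 bytes)


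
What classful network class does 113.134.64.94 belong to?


First octet: 113
Binary: 01110001
0xxxxxxx -> Class A (1-126)
Class A, default mask 255.0.0.0 (/8)


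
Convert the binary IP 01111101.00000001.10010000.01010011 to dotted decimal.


01111101 = 125
00000001 = 1
10010000 = 144
01010011 = 83
IP: 125.1.144.83


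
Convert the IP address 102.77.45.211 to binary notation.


102 = 01100110
77 = 01001101
45 = 00101101
211 = 11010011
Binary: 01100110.01001101.00101101.11010011


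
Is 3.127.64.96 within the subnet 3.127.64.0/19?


Subnet network: 3.127.64.0
Test IP AND mask: 3.127.64.0
Yes, 3.127.64.96 is in 3.127.64.0/19


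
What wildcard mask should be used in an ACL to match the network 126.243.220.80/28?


Subnet mask: 255.255.255.240
Wildcard = 255.255.255.255 - subnet mask
255 - 255 = 0
255 - 255 = 0
255 - 255 = 0
255 - 240 = 15
Wildcard: 0.0.0.15


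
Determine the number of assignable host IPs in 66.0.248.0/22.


Host bits = 32 - 22 = 10
Total addresses = 2^10 = 1024
Usable = total - 2 (network and broadcast)
Usable hosts: 1022


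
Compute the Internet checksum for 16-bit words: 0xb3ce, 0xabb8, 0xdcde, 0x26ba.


Sum all words (with carry folding):
+ 0xb3ce = 0xb3ce
+ 0xabb8 = 0x5f87
+ 0xdcde = 0x3c66
+ 0x26ba = 0x6320
One's complement: ~0x6320
Checksum = 0x9cdf


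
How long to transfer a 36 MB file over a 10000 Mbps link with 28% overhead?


Effective throughput = 10000 * (1 - 28/100) = 7200 Mbps
File size in Mb = 36 * 8 = 288 Mb
Time = 288 / 7200
Time = 0.04 seconds


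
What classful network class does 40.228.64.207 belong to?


First octet: 40
Binary: 00101000
0xxxxxxx -> Class A (1-126)
Class A, default mask 255.0.0.0 (/8)


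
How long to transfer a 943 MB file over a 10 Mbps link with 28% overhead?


Effective throughput = 10 * (1 - 28/100) = 7.2 Mbps
File size in Mb = 943 * 8 = 7544 Mb
Time = 7544 / 7.2
Time = 1047.7778 seconds


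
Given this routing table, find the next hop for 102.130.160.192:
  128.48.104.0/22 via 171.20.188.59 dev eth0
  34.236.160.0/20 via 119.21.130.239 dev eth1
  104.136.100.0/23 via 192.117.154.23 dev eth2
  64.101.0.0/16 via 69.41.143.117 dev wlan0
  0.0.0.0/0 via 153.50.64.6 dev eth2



Longest prefix match for 102.130.160.192:
  /22 128.48.104.0: no
  /20 34.236.160.0: no
  /23 104.136.100.0: no
  /16 64.101.0.0: no
  /0 0.0.0.0: MATCH
Selected: next-hop 153.50.64.6 via eth2 (matched /0)


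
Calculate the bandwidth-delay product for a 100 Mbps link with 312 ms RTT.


BDP = bandwidth * RTT
= 100 Mbps * 312 ms
= 100 * 1e6 * 312 / 1000 bits
= 31200000 bits
= 3900000 bytes
= 3808.5938 KB
BDP = 31200000 bits (3900000 bytes)


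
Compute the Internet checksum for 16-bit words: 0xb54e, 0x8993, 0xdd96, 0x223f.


Sum all words (with carry folding):
+ 0xb54e = 0xb54e
+ 0x8993 = 0x3ee2
+ 0xdd96 = 0x1c79
+ 0x223f = 0x3eb8
One's complement: ~0x3eb8
Checksum = 0xc147


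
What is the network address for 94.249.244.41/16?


IP:   01011110.11111001.11110100.00101001
Mask: 11111111.11111111.00000000.00000000
AND operation:
Net:  01011110.11111001.00000000.00000000
Network: 94.249.0.0/16


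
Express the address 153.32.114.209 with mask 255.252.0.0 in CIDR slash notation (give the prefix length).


Binary: 11111111.11111100.00000000.00000000
Count leading 1s
Prefix: /14


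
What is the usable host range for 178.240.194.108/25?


Network: 178.240.194.0
Broadcast: 178.240.194.127
First usable = network + 1
Last usable = broadcast - 1
Range: 178.240.194.1 to 178.240.194.126


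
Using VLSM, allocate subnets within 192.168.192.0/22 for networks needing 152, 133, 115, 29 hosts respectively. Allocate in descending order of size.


152 hosts -> /24 (254 usable): 192.168.192.0/24
133 hosts -> /24 (254 usable): 192.168.193.0/24
115 hosts -> /25 (126 usable): 192.168.194.0/25
29 hosts -> /27 (30 usable): 192.168.194.128/27
Allocation: 192.168.192.0/24 (152 hosts, 254 usable); 192.168.193.0/24 (133 hosts, 254 usable); 192.168.194.0/25 (115 hosts, 126 usable); 192.168.194.128/27 (29 hosts, 30 usable)


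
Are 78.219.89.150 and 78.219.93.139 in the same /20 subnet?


Mask: 255.255.240.0
78.219.89.150 AND mask = 78.219.80.0
78.219.93.139 AND mask = 78.219.80.0
Yes, same subnet (78.219.80.0)
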